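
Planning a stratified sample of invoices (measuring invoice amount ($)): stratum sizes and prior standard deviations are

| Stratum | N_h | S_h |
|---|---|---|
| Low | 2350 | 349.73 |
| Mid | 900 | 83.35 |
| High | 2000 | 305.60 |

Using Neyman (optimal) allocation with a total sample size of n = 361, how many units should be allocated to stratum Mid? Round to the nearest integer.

Neyman allocation: n_h = n · N_h S_h / Σ N_i S_i, with n = 361.
  stratum Low: N_h·S_h = 2350·349.73 = 821865.50
  stratum Mid: N_h·S_h = 900·83.35 = 75015.00
  stratum High: N_h·S_h = 2000·305.60 = 611200.00
Σ N_h S_h = 1508080.50
n for stratum Mid = 361·75015.00/1508080.50 = 17.957 → 18

18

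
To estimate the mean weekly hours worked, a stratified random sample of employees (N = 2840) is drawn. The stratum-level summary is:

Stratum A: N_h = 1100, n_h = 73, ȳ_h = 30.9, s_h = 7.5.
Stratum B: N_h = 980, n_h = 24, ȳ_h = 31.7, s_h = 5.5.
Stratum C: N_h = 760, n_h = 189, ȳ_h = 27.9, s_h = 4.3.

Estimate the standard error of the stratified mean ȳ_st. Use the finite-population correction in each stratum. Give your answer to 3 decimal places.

SE(ȳ_st) ≈ 0.510

V̂(ȳ_st) = Σ W_h² (1 − n_h/N_h) s_h²/n_h, with W_h = N_h/N and N = 2840:
  stratum A: (1100/2840)²·(1 − 73/1100)·7.5²/73 = 0.107926
  stratum B: (980/2840)²·(1 − 24/980)·5.5²/24 = 0.146407
  stratum C: (760/2840)²·(1 − 189/760)·4.3²/189 = 0.00526366
V̂(ȳ_st) = 0.259597
SE(ȳ_st) = √0.259597 = 0.509506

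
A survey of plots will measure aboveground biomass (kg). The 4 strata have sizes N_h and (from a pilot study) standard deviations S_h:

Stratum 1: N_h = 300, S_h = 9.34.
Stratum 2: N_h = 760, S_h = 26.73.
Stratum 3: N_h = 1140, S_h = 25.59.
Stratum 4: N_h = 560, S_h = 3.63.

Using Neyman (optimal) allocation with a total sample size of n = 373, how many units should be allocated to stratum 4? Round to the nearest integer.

Neyman allocation: n_h = n · N_h S_h / Σ N_i S_i, with n = 373.
  stratum 1: N_h·S_h = 300·9.34 = 2802.00
  stratum 2: N_h·S_h = 760·26.73 = 20314.80
  stratum 3: N_h·S_h = 1140·25.59 = 29172.60
  stratum 4: N_h·S_h = 560·3.63 = 2032.80
Σ N_h S_h = 54322.20
n for stratum 4 = 373·2032.80/54322.20 = 13.958 → 14

14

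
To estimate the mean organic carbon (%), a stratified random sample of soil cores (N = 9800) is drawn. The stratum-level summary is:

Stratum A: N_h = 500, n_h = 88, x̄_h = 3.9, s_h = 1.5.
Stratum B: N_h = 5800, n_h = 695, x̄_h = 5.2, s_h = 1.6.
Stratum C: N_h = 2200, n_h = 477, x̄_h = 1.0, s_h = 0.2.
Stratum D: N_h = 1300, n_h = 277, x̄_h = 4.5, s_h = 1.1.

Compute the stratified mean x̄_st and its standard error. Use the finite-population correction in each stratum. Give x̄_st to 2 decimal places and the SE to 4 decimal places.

x̄_st ≈ 4.10, SE ≈ 0.0354

x̄_st = Σ W_h x̄_h = (500·3.9 + 5800·5.2 + 2200·1.0 + 1300·4.5)/9800 = 4.09796
V̂(x̄_st) = Σ W_h² (1 − n_h/N_h) s_h²/n_h, with W_h = N_h/N and N = 9800:
  stratum A: (500/9800)²·(1 − 88/500)·1.5²/88 = 5.48422e-05
  stratum B: (5800/9800)²·(1 − 695/5800)·1.6²/695 = 0.0011356
  stratum C: (2200/9800)²·(1 − 477/2200)·0.2²/477 = 3.30977e-06
  stratum D: (1300/9800)²·(1 − 277/1300)·1.1²/277 = 6.04884e-05
V̂(x̄_st) = 0.00125424
SE(x̄_st) = √0.00125424 = 0.0354153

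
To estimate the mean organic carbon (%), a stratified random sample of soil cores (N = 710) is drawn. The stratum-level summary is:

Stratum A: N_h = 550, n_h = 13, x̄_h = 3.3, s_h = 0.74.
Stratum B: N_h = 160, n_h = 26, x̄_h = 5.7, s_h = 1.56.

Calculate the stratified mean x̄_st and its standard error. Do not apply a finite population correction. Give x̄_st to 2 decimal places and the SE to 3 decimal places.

x̄_st ≈ 3.84, SE ≈ 0.173

x̄_st = Σ W_h x̄_h = (550·3.3 + 160·5.7)/710 = 3.84085
V̂(x̄_st) = Σ W_h² s_h²/n_h, with W_h = N_h/N and N = 710:
  stratum A: (550/710)²·0.74²/13 = 0.0252772
  stratum B: (160/710)²·1.56²/26 = 0.00475334
V̂(x̄_st) = 0.0300305
SE(x̄_st) = √0.0300305 = 0.173293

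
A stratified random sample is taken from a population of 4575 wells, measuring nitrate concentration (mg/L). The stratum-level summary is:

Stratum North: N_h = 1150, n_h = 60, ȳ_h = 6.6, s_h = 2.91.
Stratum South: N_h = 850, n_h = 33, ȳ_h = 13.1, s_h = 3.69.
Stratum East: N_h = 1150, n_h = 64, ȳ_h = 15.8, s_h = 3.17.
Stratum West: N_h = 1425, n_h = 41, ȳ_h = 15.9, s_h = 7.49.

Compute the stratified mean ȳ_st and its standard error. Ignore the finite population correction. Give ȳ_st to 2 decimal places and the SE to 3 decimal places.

ȳ_st ≈ 13.02, SE ≈ 0.407

ȳ_st = Σ W_h ȳ_h = (1150·6.6 + 850·13.1 + 1150·15.8 + 1425·15.9)/4575 = 13.01694
V̂(ȳ_st) = Σ W_h² s_h²/n_h, with W_h = N_h/N and N = 4575:
  stratum North: (1150/4575)²·2.91²/60 = 0.0089176
  stratum South: (850/4575)²·3.69²/33 = 0.0142428
  stratum East: (1150/4575)²·3.17²/64 = 0.00992092
  stratum West: (1425/4575)²·7.49²/41 = 0.132748
V̂(ȳ_st) = 0.165829
SE(ȳ_st) = √0.165829 = 0.407221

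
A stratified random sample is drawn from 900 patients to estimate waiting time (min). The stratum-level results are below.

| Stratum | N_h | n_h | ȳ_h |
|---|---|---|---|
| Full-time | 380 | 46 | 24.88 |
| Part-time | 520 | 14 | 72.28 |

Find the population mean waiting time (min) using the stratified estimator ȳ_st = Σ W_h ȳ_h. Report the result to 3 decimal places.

N = Σ N_h = 900. Stratum weights W_h = N_h/N.
ȳ_st = (380·24.88 + 520·72.28) / 900 = 52.26667

ȳ_st ≈ 52.267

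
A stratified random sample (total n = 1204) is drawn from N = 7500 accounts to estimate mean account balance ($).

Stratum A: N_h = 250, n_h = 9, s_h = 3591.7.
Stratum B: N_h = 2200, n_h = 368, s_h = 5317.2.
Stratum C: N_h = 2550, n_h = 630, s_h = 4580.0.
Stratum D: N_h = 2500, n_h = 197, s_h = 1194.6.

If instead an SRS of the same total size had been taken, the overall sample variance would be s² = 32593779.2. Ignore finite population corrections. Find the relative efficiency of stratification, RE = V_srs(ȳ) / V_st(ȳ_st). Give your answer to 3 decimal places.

V̂(ȳ_st) = Σ W_h² s_h²/n_h, with W_h = N_h/N and N = 7500:
  stratum A: (250/7500)²·3591.7²/9 = 1592.63
  stratum B: (2200/7500)²·5317.2²/368 = 6610.6
  stratum C: (2550/7500)²·4580.0²/630 = 3849
  stratum D: (2500/7500)²·1194.6²/197 = 804.89
V_st = 12857.1
V_srs = s²/n = 32593779.2/1204 = 27071.2
Relative efficiency = V_srs / V_st = 27071.2/12857.1 = 2.1055

RE ≈ 2.106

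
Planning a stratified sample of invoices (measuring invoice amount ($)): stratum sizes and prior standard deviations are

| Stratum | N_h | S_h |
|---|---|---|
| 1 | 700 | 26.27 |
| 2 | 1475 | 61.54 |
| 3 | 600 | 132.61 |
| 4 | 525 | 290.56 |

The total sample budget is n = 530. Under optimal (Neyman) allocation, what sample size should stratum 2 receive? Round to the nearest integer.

Neyman allocation: n_h = n · N_h S_h / Σ N_i S_i, with n = 530.
  stratum 1: N_h·S_h = 700·26.27 = 18389.00
  stratum 2: N_h·S_h = 1475·61.54 = 90771.50
  stratum 3: N_h·S_h = 600·132.61 = 79566.00
  stratum 4: N_h·S_h = 525·290.56 = 152544.00
Σ N_h S_h = 341270.50
n for stratum 2 = 530·90771.50/341270.50 = 140.970 → 141

141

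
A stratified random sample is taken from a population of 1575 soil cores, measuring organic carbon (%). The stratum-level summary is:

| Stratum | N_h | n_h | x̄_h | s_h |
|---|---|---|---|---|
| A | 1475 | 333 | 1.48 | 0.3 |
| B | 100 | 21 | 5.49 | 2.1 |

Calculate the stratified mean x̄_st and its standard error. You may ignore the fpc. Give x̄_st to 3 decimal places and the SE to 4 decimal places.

x̄_st ≈ 1.735, SE ≈ 0.0329

x̄_st = Σ W_h x̄_h = (1475·1.48 + 100·5.49)/1575 = 1.73460
V̂(x̄_st) = Σ W_h² s_h²/n_h, with W_h = N_h/N and N = 1575:
  stratum A: (1475/1575)²·0.3²/333 = 0.00023704
  stratum B: (100/1575)²·2.1²/21 = 0.000846561
V̂(x̄_st) = 0.0010836
SE(x̄_st) = √0.0010836 = 0.0329181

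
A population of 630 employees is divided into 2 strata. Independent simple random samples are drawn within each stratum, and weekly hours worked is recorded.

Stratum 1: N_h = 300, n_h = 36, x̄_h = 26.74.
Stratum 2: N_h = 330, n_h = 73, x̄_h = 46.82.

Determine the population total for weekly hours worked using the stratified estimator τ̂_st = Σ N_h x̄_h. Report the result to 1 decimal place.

τ̂_st = Σ N_h x̄_h = 300·26.74 + 330·46.82 = 23472.6

τ̂_st ≈ 23472.6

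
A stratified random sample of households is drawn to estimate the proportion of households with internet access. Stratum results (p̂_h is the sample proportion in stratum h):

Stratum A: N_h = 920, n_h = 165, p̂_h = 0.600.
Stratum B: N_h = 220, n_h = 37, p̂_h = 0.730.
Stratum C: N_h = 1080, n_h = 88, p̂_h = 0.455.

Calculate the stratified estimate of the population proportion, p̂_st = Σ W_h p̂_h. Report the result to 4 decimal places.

N = 2220; stratum weights W_h = N_h/N.
p̂_st = Σ W_h p̂_h = (920·0.600 + 220·0.730 + 1080·0.455)/2220 = 0.54234

p̂_st ≈ 0.5423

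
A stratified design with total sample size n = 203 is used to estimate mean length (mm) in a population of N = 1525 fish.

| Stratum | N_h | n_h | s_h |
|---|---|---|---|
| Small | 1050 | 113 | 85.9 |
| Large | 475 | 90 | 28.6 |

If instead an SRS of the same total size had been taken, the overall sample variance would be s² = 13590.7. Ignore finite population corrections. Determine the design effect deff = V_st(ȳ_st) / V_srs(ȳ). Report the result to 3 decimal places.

V̂(ȳ_st) = Σ W_h² s_h²/n_h, with W_h = N_h/N and N = 1525:
  stratum Small: (1050/1525)²·85.9²/113 = 30.9561
  stratum Large: (475/1525)²·28.6²/90 = 0.881733
V_st = 31.8379
V_srs = s²/n = 13590.7/203 = 66.9493
deff = V_st / V_srs = 31.8379/66.9493 = 0.4756

deff ≈ 0.476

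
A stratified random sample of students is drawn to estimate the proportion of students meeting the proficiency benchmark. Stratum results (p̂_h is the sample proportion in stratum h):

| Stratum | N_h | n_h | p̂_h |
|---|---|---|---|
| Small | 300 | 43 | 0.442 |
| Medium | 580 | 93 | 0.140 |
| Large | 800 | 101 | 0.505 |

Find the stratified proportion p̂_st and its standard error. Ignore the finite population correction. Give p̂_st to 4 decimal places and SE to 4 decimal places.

N = 1680; stratum weights W_h = N_h/N.
p̂_st = Σ W_h p̂_h = (300·0.442 + 580·0.140 + 800·0.505)/1680 = 0.36774
V̂(p̂_st) = Σ W_h² p̂_h(1−p̂_h)/(n_h−1):
  stratum Small: (300/1680)²·0.442·0.558/42 = 0.000187254
  stratum Medium: (580/1680)²·0.140·0.860/92 = 0.000155983
  stratum Large: (800/1680)²·0.505·0.495/100 = 0.000566837
V̂(p̂_st) = 0.000910073; SE = √V̂ = 0.0301674

p̂_st ≈ 0.3677, SE ≈ 0.0302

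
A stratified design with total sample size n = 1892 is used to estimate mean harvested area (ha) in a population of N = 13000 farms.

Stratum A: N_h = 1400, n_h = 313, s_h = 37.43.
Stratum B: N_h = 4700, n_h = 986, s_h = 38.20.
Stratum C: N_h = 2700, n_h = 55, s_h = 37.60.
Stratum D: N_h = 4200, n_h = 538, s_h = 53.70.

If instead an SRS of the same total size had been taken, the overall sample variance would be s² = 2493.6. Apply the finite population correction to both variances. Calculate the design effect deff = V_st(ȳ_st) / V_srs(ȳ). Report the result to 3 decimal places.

V̂(ȳ_st) = Σ W_h² (1 − n_h/N_h) s_h²/n_h, with W_h = N_h/N and N = 13000:
  stratum A: (1400/13000)²·(1 − 313/1400)·37.43²/313 = 0.0403057
  stratum B: (4700/13000)²·(1 − 986/4700)·38.20²/986 = 0.152863
  stratum C: (2700/13000)²·(1 − 55/2700)·37.60²/55 = 1.08621
  stratum D: (4200/13000)²·(1 − 538/4200)·53.70²/538 = 0.487806
V_st = 1.76719
V_srs = (1 − 1892/13000)·2493.6/1892 = 1.12616
deff = V_st / V_srs = 1.76719/1.12616 = 1.5692

deff ≈ 1.569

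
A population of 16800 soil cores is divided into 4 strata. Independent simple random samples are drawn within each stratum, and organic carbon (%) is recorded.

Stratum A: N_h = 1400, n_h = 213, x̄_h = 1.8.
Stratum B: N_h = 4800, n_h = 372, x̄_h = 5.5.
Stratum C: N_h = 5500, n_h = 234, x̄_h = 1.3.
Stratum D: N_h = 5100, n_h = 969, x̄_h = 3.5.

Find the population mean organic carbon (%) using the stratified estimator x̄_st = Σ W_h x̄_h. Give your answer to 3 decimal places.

x̄_st ≈ 3.210

N = Σ N_h = 16800. Stratum weights W_h = N_h/N.
x̄_st = (1400·1.8 + 4800·5.5 + 5500·1.3 + 5100·3.5) / 16800 = 3.20952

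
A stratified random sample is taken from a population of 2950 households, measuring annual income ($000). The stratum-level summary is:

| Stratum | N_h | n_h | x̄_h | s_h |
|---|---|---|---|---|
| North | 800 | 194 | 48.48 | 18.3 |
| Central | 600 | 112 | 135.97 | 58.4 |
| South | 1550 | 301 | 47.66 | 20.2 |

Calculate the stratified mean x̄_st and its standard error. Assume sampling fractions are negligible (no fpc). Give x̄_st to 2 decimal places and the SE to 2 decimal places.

x̄_st = Σ W_h x̄_h = (800·48.48 + 600·135.97 + 1550·47.66)/2950 = 65.84373
V̂(x̄_st) = Σ W_h² s_h²/n_h, with W_h = N_h/N and N = 2950:
  stratum North: (800/2950)²·18.3²/194 = 0.126951
  stratum Central: (600/2950)²·58.4²/112 = 1.2597
  stratum South: (1550/2950)²·20.2²/301 = 0.374245
V̂(x̄_st) = 1.76089
SE(x̄_st) = √1.76089 = 1.32699

x̄_st ≈ 65.84, SE ≈ 1.33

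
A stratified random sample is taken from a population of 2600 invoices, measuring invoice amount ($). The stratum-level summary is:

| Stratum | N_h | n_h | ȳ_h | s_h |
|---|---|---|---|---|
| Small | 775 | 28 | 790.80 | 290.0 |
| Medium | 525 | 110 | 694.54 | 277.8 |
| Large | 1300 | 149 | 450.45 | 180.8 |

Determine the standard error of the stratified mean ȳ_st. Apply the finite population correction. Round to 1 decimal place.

SE(ȳ_st) ≈ 18.1

V̂(ȳ_st) = Σ W_h² (1 − n_h/N_h) s_h²/n_h, with W_h = N_h/N and N = 2600:
  stratum Small: (775/2600)²·(1 − 28/775)·290.0²/28 = 257.225
  stratum Medium: (525/2600)²·(1 − 110/525)·277.8²/110 = 22.6117
  stratum Large: (1300/2600)²·(1 − 149/1300)·180.8²/149 = 48.5604
V̂(ȳ_st) = 328.397
SE(ȳ_st) = √328.397 = 18.1217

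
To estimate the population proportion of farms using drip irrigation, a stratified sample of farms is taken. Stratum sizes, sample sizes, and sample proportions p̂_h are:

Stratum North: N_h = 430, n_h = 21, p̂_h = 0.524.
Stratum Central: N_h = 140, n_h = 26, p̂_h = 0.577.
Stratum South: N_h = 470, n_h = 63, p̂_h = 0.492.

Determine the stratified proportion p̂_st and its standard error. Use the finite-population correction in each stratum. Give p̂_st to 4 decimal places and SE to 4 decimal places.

N = 1040; stratum weights W_h = N_h/N.
p̂_st = Σ W_h p̂_h = (430·0.524 + 140·0.577 + 470·0.492)/1040 = 0.51667
V̂(p̂_st) = Σ W_h² (1 − n_h/N_h) p̂_h(1−p̂_h)/(n_h−1):
  stratum North: (430/1040)²·(1 − 21/430)·0.524·0.476/20 = 0.00202784
  stratum Central: (140/1040)²·(1 − 26/140)·0.577·0.423/25 = 0.00014406
  stratum South: (470/1040)²·(1 − 63/470)·0.492·0.508/62 = 0.000712956
V̂(p̂_st) = 0.00288485; SE = √V̂ = 0.0537108

p̂_st ≈ 0.5167, SE ≈ 0.0537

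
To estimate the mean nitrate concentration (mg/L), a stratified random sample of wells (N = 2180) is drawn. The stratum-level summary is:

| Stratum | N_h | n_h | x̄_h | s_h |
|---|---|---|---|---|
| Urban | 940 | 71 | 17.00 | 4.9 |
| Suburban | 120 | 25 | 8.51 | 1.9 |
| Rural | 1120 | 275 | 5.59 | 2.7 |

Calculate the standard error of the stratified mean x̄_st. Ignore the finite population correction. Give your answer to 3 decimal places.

SE(x̄_st) ≈ 0.265

V̂(x̄_st) = Σ W_h² s_h²/n_h, with W_h = N_h/N and N = 2180:
  stratum Urban: (940/2180)²·4.9²/71 = 0.0628748
  stratum Suburban: (120/2180)²·1.9²/25 = 0.000437539
  stratum Rural: (1120/2180)²·2.7²/275 = 0.0069971
V̂(x̄_st) = 0.0703094
SE(x̄_st) = √0.0703094 = 0.265159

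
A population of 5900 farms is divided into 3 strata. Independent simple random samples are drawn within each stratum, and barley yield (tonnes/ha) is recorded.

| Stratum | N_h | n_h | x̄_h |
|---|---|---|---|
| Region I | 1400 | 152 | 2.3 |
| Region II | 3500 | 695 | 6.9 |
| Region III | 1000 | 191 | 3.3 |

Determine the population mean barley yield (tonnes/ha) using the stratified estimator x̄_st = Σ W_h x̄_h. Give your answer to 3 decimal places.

N = Σ N_h = 5900. Stratum weights W_h = N_h/N.
x̄_st = (1400·2.3 + 3500·6.9 + 1000·3.3) / 5900 = 5.19831

x̄_st ≈ 5.198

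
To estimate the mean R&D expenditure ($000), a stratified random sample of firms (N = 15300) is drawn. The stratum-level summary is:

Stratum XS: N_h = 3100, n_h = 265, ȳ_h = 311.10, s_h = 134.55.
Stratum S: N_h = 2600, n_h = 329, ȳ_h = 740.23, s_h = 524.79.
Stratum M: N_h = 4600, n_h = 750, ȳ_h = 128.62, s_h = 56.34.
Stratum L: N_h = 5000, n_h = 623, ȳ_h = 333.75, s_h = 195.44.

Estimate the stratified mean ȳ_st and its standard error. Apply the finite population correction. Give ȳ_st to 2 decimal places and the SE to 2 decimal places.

ȳ_st = Σ W_h ȳ_h = (3100·311.10 + 2600·740.23 + 4600·128.62 + 5000·333.75)/15300 = 336.56275
V̂(ȳ_st) = Σ W_h² (1 − n_h/N_h) s_h²/n_h, with W_h = N_h/N and N = 15300:
  stratum XS: (3100/15300)²·(1 − 265/3100)·134.55²/265 = 2.5648
  stratum S: (2600/15300)²·(1 − 329/2600)·524.79²/329 = 21.1146
  stratum M: (4600/15300)²·(1 − 750/4600)·56.34²/750 = 0.32019
  stratum L: (5000/15300)²·(1 − 623/5000)·195.44²/623 = 5.73195
V̂(ȳ_st) = 29.7315
SE(ȳ_st) = √29.7315 = 5.45266

ȳ_st ≈ 336.56, SE ≈ 5.45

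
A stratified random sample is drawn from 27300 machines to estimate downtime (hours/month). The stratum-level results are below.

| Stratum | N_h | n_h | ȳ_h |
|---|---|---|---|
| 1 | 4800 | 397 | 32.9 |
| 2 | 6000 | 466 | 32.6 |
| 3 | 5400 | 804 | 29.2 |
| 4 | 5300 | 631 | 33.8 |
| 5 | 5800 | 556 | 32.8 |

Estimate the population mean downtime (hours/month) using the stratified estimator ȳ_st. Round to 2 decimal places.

N = Σ N_h = 27300. Stratum weights W_h = N_h/N.
ȳ_st = (4800·32.9 + 6000·32.6 + 5400·29.2 + 5300·33.8 + 5800·32.8) / 27300 = 32.2557

ȳ_st ≈ 32.26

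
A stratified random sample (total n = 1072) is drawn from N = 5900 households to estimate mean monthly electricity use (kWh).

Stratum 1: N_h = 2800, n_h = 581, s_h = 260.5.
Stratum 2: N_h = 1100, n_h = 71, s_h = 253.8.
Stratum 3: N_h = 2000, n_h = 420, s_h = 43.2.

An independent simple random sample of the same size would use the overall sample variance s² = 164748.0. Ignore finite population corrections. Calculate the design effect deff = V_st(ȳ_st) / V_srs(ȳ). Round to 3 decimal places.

deff ≈ 0.380

V̂(ȳ_st) = Σ W_h² s_h²/n_h, with W_h = N_h/N and N = 5900:
  stratum 1: (2800/5900)²·260.5²/581 = 26.3058
  stratum 2: (1100/5900)²·253.8²/71 = 31.536
  stratum 3: (2000/5900)²·43.2²/420 = 0.510592
V_st = 58.3524
V_srs = s²/n = 164748.0/1072 = 153.683
deff = V_st / V_srs = 58.3524/153.683 = 0.3797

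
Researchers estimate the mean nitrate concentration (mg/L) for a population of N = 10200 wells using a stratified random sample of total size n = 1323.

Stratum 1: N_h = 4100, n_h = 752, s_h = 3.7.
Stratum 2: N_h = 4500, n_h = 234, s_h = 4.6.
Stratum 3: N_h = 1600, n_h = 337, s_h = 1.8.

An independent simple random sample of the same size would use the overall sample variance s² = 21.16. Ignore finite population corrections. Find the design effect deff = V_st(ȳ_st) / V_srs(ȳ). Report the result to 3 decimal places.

deff ≈ 1.299

V̂(ȳ_st) = Σ W_h² s_h²/n_h, with W_h = N_h/N and N = 10200:
  stratum 1: (4100/10200)²·3.7²/752 = 0.00294139
  stratum 2: (4500/10200)²·4.6²/234 = 0.0176005
  stratum 3: (1600/10200)²·1.8²/337 = 0.000236567
V_st = 0.0207784
V_srs = s²/n = 21.16/1323 = 0.015994
deff = V_st / V_srs = 0.0207784/0.015994 = 1.2991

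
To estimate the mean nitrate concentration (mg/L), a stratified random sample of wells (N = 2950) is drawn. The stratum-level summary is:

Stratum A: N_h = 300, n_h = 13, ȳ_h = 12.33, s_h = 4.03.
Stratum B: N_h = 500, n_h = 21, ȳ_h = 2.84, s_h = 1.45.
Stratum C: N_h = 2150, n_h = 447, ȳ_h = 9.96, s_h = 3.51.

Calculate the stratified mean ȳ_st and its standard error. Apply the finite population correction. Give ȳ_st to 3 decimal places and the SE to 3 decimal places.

ȳ_st = Σ W_h ȳ_h = (300·12.33 + 500·2.84 + 2150·9.96)/2950 = 8.99424
V̂(ȳ_st) = Σ W_h² (1 − n_h/N_h) s_h²/n_h, with W_h = N_h/N and N = 2950:
  stratum A: (300/2950)²·(1 − 13/300)·4.03²/13 = 0.0123602
  stratum B: (500/2950)²·(1 − 21/500)·1.45²/21 = 0.00275536
  stratum C: (2150/2950)²·(1 − 447/2150)·3.51²/447 = 0.0115962
V̂(ȳ_st) = 0.0267118
SE(ȳ_st) = √0.0267118 = 0.163437

ȳ_st ≈ 8.994, SE ≈ 0.163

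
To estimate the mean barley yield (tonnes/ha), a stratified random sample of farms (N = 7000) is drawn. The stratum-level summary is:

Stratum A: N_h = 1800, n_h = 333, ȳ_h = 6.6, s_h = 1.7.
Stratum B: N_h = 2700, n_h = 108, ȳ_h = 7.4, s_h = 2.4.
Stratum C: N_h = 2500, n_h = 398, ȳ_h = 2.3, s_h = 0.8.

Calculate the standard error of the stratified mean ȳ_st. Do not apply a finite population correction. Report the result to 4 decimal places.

V̂(ȳ_st) = Σ W_h² s_h²/n_h, with W_h = N_h/N and N = 7000:
  stratum A: (1800/7000)²·1.7²/333 = 0.000573855
  stratum B: (2700/7000)²·2.4²/108 = 0.00793469
  stratum C: (2500/7000)²·0.8²/398 = 0.000205107
V̂(ȳ_st) = 0.00871366
SE(ȳ_st) = √0.00871366 = 0.093347

SE(ȳ_st) ≈ 0.0933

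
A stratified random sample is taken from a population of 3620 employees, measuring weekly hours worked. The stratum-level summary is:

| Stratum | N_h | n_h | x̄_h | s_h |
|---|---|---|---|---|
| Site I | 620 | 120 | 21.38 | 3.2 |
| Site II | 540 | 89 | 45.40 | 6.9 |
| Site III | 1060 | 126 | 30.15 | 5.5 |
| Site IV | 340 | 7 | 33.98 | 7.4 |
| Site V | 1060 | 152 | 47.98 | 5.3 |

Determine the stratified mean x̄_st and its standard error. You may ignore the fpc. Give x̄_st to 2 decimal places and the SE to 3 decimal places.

x̄_st ≈ 36.50, SE ≈ 0.346

x̄_st = Σ W_h x̄_h = (620·21.38 + 540·45.40 + 1060·30.15 + 340·33.98 + 1060·47.98)/3620 = 36.50348
V̂(x̄_st) = Σ W_h² s_h²/n_h, with W_h = N_h/N and N = 3620:
  stratum Site I: (620/3620)²·3.2²/120 = 0.00250314
  stratum Site II: (540/3620)²·6.9²/89 = 0.0119036
  stratum Site III: (1060/3620)²·5.5²/126 = 0.0205849
  stratum Site IV: (340/3620)²·7.4²/7 = 0.0690091
  stratum Site V: (1060/3620)²·5.3²/152 = 0.0158454
V̂(x̄_st) = 0.119846
SE(x̄_st) = √0.119846 = 0.346188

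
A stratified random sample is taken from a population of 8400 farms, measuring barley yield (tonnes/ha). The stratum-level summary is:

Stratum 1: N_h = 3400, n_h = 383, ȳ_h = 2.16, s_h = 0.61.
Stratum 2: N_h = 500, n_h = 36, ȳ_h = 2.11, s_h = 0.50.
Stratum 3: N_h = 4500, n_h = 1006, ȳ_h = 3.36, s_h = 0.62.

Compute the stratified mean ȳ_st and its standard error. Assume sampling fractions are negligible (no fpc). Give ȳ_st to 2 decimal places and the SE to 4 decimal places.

ȳ_st = Σ W_h ȳ_h = (3400·2.16 + 500·2.11 + 4500·3.36)/8400 = 2.79988
V̂(ȳ_st) = Σ W_h² s_h²/n_h, with W_h = N_h/N and N = 8400:
  stratum 1: (3400/8400)²·0.61²/383 = 0.00015917
  stratum 2: (500/8400)²·0.50²/36 = 2.46047e-05
  stratum 3: (4500/8400)²·0.62²/1006 = 0.000109661
V̂(ȳ_st) = 0.000293435
SE(ȳ_st) = √0.000293435 = 0.01713

ȳ_st ≈ 2.80, SE ≈ 0.0171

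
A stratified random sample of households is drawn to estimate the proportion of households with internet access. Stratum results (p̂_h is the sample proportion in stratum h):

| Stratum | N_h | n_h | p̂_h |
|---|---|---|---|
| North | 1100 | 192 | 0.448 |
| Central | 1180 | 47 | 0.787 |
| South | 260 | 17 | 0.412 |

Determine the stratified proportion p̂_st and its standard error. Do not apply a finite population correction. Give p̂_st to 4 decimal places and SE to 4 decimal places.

N = 2540; stratum weights W_h = N_h/N.
p̂_st = Σ W_h p̂_h = (1100·0.448 + 1180·0.787 + 260·0.412)/2540 = 0.60180
V̂(p̂_st) = Σ W_h² p̂_h(1−p̂_h)/(n_h−1):
  stratum North: (1100/2540)²·0.448·0.552/191 = 0.00024283
  stratum Central: (1180/2540)²·0.787·0.213/46 = 0.00078649
  stratum South: (260/2540)²·0.412·0.588/16 = 0.000158648
V̂(p̂_st) = 0.00118797; SE = √V̂ = 0.0344669

p̂_st ≈ 0.6018, SE ≈ 0.0345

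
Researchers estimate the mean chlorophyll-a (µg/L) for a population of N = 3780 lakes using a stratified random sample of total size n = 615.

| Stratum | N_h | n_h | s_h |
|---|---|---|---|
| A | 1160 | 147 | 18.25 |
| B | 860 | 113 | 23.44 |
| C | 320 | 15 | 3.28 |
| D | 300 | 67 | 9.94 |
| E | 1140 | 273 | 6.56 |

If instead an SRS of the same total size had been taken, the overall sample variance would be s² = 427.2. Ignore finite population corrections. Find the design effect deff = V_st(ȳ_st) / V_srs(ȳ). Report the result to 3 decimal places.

deff ≈ 0.711

V̂(ȳ_st) = Σ W_h² s_h²/n_h, with W_h = N_h/N and N = 3780:
  stratum A: (1160/3780)²·18.25²/147 = 0.213374
  stratum B: (860/3780)²·23.44²/113 = 0.251681
  stratum C: (320/3780)²·3.28²/15 = 0.00514011
  stratum D: (300/3780)²·9.94²/67 = 0.00928874
  stratum E: (1140/3780)²·6.56²/273 = 0.0143374
V_st = 0.493821
V_srs = s²/n = 427.2/615 = 0.694634
deff = V_st / V_srs = 0.493821/0.694634 = 0.7109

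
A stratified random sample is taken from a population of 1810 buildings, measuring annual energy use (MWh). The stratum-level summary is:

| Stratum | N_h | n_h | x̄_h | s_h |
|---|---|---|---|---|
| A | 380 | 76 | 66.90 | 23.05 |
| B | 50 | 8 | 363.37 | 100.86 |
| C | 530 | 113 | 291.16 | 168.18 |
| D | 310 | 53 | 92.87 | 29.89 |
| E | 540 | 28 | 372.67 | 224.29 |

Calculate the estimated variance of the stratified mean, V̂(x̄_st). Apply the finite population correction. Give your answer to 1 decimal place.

V̂(x̄_st) = Σ W_h² (1 − n_h/N_h) s_h²/n_h, with W_h = N_h/N and N = 1810:
  stratum A: (380/1810)²·(1 − 76/380)·23.05²/76 = 0.246506
  stratum B: (50/1810)²·(1 − 8/50)·100.86²/8 = 0.815098
  stratum C: (530/1810)²·(1 − 113/530)·168.18²/113 = 16.8859
  stratum D: (310/1810)²·(1 − 53/310)·29.89²/53 = 0.409934
  stratum E: (540/1810)²·(1 − 28/540)·224.29²/28 = 151.624
V̂(x̄_st) = 169.982

V̂(x̄_st) ≈ 170.0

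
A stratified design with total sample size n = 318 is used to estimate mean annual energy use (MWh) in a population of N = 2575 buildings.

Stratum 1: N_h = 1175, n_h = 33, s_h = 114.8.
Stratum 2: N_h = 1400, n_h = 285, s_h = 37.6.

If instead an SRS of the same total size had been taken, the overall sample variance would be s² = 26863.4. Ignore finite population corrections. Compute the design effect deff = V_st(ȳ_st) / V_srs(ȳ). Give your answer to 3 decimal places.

deff ≈ 1.002

V̂(ȳ_st) = Σ W_h² s_h²/n_h, with W_h = N_h/N and N = 2575:
  stratum 1: (1175/2575)²·114.8²/33 = 83.1555
  stratum 2: (1400/2575)²·37.6²/285 = 1.46633
V_st = 84.6219
V_srs = s²/n = 26863.4/318 = 84.4761
deff = V_st / V_srs = 84.6219/84.4761 = 1.0017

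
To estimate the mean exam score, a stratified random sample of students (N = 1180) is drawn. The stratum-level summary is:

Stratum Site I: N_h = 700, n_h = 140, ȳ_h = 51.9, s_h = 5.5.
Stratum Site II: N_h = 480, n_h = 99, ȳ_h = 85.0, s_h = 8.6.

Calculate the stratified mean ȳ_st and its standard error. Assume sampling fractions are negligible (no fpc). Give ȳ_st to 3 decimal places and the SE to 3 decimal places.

ȳ_st = Σ W_h ȳ_h = (700·51.9 + 480·85.0)/1180 = 65.36441
V̂(ȳ_st) = Σ W_h² s_h²/n_h, with W_h = N_h/N and N = 1180:
  stratum Site I: (700/1180)²·5.5²/140 = 0.0760378
  stratum Site II: (480/1180)²·8.6²/99 = 0.123618
V̂(ȳ_st) = 0.199655
SE(ȳ_st) = √0.199655 = 0.446828

ȳ_st ≈ 65.364, SE ≈ 0.447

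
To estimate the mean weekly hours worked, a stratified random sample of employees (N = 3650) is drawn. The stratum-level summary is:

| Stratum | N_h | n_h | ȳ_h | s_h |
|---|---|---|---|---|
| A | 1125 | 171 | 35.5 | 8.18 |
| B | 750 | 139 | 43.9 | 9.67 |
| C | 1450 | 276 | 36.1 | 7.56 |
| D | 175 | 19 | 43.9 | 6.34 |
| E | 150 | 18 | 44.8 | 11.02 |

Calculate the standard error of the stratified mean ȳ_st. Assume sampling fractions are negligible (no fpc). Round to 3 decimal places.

SE(ȳ_st) ≈ 0.338

V̂(ȳ_st) = Σ W_h² s_h²/n_h, with W_h = N_h/N and N = 3650:
  stratum A: (1125/3650)²·8.18²/171 = 0.0371732
  stratum B: (750/3650)²·9.67²/139 = 0.0284037
  stratum C: (1450/3650)²·7.56²/276 = 0.0326802
  stratum D: (175/3650)²·6.34²/19 = 0.00486312
  stratum E: (150/3650)²·11.02²/18 = 0.0113943
V̂(ȳ_st) = 0.114515
SE(ȳ_st) = √0.114515 = 0.3384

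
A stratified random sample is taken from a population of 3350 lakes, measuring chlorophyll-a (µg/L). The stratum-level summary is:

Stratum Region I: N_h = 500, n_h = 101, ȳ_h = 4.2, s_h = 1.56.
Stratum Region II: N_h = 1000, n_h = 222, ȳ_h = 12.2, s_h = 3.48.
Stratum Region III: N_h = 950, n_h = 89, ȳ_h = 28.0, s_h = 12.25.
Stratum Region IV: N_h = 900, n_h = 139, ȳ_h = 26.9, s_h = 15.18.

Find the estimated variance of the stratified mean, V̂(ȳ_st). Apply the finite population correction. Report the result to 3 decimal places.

V̂(ȳ_st) = Σ W_h² (1 − n_h/N_h) s_h²/n_h, with W_h = N_h/N and N = 3350:
  stratum Region I: (500/3350)²·(1 − 101/500)·1.56²/101 = 0.000428333
  stratum Region II: (1000/3350)²·(1 − 222/1000)·3.48²/222 = 0.00378177
  stratum Region III: (950/3350)²·(1 − 89/950)·12.25²/89 = 0.122891
  stratum Region IV: (900/3350)²·(1 − 139/900)·15.18²/139 = 0.101173
V̂(ȳ_st) = 0.228274

V̂(ȳ_st) ≈ 0.228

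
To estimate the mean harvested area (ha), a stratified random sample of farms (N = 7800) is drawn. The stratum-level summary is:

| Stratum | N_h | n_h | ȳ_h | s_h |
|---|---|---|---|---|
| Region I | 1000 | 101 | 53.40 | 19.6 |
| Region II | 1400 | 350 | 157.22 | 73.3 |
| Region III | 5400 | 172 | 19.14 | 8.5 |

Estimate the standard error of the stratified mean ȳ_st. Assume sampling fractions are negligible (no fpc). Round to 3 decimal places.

V̂(ȳ_st) = Σ W_h² s_h²/n_h, with W_h = N_h/N and N = 7800:
  stratum Region I: (1000/7800)²·19.6²/101 = 0.0625175
  stratum Region II: (1400/7800)²·73.3²/350 = 0.494546
  stratum Region III: (5400/7800)²·8.5²/172 = 0.20133
V̂(ȳ_st) = 0.758393
SE(ȳ_st) = √0.758393 = 0.870858

SE(ȳ_st) ≈ 0.871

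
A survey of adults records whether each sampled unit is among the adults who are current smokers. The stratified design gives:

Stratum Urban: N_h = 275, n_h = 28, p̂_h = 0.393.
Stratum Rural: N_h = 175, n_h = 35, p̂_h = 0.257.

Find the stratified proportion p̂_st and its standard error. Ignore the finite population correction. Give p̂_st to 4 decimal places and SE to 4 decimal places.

p̂_st ≈ 0.3401, SE ≈ 0.0644

N = 450; stratum weights W_h = N_h/N.
p̂_st = Σ W_h p̂_h = (275·0.393 + 175·0.257)/450 = 0.34011
V̂(p̂_st) = Σ W_h² p̂_h(1−p̂_h)/(n_h−1):
  stratum Urban: (275/450)²·0.393·0.607/27 = 0.00329957
  stratum Rural: (175/450)²·0.257·0.743/34 = 0.000849364
V̂(p̂_st) = 0.00414894; SE = √V̂ = 0.0644123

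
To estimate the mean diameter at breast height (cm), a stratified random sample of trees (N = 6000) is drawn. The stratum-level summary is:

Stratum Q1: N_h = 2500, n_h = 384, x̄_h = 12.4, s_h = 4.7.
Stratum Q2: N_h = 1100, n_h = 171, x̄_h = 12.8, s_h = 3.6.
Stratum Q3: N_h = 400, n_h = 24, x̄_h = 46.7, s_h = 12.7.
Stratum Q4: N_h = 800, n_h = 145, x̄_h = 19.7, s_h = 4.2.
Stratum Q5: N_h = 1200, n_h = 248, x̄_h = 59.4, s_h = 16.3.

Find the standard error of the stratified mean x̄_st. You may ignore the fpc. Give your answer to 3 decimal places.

SE(x̄_st) ≈ 0.296

V̂(x̄_st) = Σ W_h² s_h²/n_h, with W_h = N_h/N and N = 6000:
  stratum Q1: (2500/6000)²·4.7²/384 = 0.00998716
  stratum Q2: (1100/6000)²·3.6²/171 = 0.00254737
  stratum Q3: (400/6000)²·12.7²/24 = 0.0298685
  stratum Q4: (800/6000)²·4.2²/145 = 0.00216276
  stratum Q5: (1200/6000)²·16.3²/248 = 0.0428532
V̂(x̄_st) = 0.087419
SE(x̄_st) = √0.087419 = 0.295667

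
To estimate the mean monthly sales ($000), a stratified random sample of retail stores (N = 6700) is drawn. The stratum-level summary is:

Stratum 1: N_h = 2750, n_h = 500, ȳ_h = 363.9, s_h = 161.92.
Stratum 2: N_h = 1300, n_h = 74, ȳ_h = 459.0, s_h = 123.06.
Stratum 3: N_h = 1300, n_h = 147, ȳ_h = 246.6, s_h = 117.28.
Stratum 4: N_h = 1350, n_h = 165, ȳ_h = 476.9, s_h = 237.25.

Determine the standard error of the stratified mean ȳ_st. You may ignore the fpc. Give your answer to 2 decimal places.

V̂(ȳ_st) = Σ W_h² s_h²/n_h, with W_h = N_h/N and N = 6700:
  stratum 1: (2750/6700)²·161.92²/500 = 8.83378
  stratum 2: (1300/6700)²·123.06²/74 = 7.70441
  stratum 3: (1300/6700)²·117.28²/147 = 3.52264
  stratum 4: (1350/6700)²·237.25²/165 = 13.8499
V̂(ȳ_st) = 33.9107
SE(ȳ_st) = √33.9107 = 5.82329

SE(ȳ_st) ≈ 5.82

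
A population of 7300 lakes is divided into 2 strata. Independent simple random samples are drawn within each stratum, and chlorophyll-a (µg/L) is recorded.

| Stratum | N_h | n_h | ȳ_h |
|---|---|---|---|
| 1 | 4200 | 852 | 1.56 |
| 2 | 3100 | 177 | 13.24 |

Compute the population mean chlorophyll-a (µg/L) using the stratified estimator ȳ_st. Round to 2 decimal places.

N = Σ N_h = 7300. Stratum weights W_h = N_h/N.
ȳ_st = (4200·1.56 + 3100·13.24) / 7300 = 6.5200

ȳ_st ≈ 6.52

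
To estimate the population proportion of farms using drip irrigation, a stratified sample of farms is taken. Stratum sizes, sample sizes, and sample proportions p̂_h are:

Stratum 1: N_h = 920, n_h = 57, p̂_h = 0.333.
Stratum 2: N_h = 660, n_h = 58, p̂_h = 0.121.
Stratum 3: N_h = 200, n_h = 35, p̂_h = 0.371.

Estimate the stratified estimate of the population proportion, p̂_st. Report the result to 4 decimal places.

p̂_st ≈ 0.2587

N = 1780; stratum weights W_h = N_h/N.
p̂_st = Σ W_h p̂_h = (920·0.333 + 660·0.121 + 200·0.371)/1780 = 0.25866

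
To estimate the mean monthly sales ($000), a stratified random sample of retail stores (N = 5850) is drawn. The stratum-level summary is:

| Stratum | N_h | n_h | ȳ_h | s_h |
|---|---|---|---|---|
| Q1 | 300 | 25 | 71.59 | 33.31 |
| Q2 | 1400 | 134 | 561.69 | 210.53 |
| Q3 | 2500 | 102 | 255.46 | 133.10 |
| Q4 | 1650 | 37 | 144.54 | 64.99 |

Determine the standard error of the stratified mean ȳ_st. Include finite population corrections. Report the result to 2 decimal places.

SE(ȳ_st) ≈ 7.52

V̂(ȳ_st) = Σ W_h² (1 − n_h/N_h) s_h²/n_h, with W_h = N_h/N and N = 5850:
  stratum Q1: (300/5850)²·(1 − 25/300)·33.31²/25 = 0.106992
  stratum Q2: (1400/5850)²·(1 − 134/1400)·210.53²/134 = 17.1306
  stratum Q3: (2500/5850)²·(1 − 102/2500)·133.10²/102 = 30.4252
  stratum Q4: (1650/5850)²·(1 − 37/1650)·64.99²/37 = 8.87765
V̂(ȳ_st) = 56.5405
SE(ȳ_st) = √56.5405 = 7.51934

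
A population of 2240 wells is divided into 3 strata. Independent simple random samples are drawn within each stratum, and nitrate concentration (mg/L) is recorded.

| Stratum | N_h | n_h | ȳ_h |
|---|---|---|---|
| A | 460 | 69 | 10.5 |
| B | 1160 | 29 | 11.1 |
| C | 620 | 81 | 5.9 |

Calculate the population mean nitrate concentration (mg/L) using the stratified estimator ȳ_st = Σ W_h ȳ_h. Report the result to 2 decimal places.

N = Σ N_h = 2240. Stratum weights W_h = N_h/N.
ȳ_st = (460·10.5 + 1160·11.1 + 620·5.9) / 2240 = 9.5375

ȳ_st ≈ 9.54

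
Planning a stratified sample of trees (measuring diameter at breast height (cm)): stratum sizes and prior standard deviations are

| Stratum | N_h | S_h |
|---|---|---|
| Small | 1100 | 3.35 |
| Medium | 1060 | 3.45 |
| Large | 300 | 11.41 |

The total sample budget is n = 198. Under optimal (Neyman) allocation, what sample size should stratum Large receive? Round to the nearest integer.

Neyman allocation: n_h = n · N_h S_h / Σ N_i S_i, with n = 198.
  stratum Small: N_h·S_h = 1100·3.35 = 3685.00
  stratum Medium: N_h·S_h = 1060·3.45 = 3657.00
  stratum Large: N_h·S_h = 300·11.41 = 3423.00
Σ N_h S_h = 10765.00
n for stratum Large = 198·3423.00/10765.00 = 62.959 → 63

63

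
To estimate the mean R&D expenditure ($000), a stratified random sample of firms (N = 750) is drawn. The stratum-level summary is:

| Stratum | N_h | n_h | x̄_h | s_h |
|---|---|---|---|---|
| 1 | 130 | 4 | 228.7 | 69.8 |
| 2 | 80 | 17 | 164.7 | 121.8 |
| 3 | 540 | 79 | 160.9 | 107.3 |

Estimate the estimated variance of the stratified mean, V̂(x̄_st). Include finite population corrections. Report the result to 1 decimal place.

V̂(x̄_st) ≈ 107.8

V̂(x̄_st) = Σ W_h² (1 − n_h/N_h) s_h²/n_h, with W_h = N_h/N and N = 750:
  stratum 1: (130/750)²·(1 − 4/130)·69.8²/4 = 35.4685
  stratum 2: (80/750)²·(1 − 17/80)·121.8²/17 = 7.81904
  stratum 3: (540/750)²·(1 − 79/540)·107.3²/79 = 64.4977
V̂(x̄_st) = 107.785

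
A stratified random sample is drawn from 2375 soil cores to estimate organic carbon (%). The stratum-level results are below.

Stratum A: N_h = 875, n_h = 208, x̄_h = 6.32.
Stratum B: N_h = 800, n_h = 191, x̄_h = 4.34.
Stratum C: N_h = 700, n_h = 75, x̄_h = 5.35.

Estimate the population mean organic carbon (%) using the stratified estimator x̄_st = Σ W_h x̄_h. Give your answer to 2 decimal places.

x̄_st ≈ 5.37

N = Σ N_h = 2375. Stratum weights W_h = N_h/N.
x̄_st = (875·6.32 + 800·4.34 + 700·5.35) / 2375 = 5.3672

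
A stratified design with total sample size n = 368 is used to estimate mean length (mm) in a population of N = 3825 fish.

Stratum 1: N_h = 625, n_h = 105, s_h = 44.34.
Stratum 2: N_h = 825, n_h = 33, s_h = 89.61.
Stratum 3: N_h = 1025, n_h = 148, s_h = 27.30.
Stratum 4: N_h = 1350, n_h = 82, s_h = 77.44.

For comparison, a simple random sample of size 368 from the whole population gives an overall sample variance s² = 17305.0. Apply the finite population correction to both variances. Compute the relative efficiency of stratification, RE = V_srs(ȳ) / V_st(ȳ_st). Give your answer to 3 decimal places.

V̂(ȳ_st) = Σ W_h² (1 − n_h/N_h) s_h²/n_h, with W_h = N_h/N and N = 3825:
  stratum 1: (625/3825)²·(1 − 105/625)·44.34²/105 = 0.415932
  stratum 2: (825/3825)²·(1 − 33/825)·89.61²/33 = 10.8671
  stratum 3: (1025/3825)²·(1 − 148/1025)·27.30²/148 = 0.309403
  stratum 4: (1350/3825)²·(1 − 82/1350)·77.44²/82 = 8.55671
V_st = 20.1492
V_srs = (1 − 368/3825)·17305.0/368 = 42.5003
Relative efficiency = V_srs / V_st = 42.5003/20.1492 = 2.1093

RE ≈ 2.109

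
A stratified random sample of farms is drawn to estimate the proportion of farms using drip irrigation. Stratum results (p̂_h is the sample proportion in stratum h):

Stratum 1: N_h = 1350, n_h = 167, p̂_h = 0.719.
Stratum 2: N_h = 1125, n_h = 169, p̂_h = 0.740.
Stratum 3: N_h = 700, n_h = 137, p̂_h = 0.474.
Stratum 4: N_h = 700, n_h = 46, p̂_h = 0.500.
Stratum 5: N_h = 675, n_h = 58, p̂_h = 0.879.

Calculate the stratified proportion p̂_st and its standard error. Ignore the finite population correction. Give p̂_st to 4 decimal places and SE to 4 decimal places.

p̂_st ≈ 0.6765, SE ≈ 0.0198

N = 4550; stratum weights W_h = N_h/N.
p̂_st = Σ W_h p̂_h = (1350·0.719 + 1125·0.740 + 700·0.474 + 700·0.500 + 675·0.879)/4550 = 0.67654
V̂(p̂_st) = Σ W_h² p̂_h(1−p̂_h)/(n_h−1):
  stratum 1: (1350/4550)²·0.719·0.281/166 = 0.000107145
  stratum 2: (1125/4550)²·0.740·0.260/168 = 7.00129e-05
  stratum 3: (700/4550)²·0.474·0.526/136 = 4.33909e-05
  stratum 4: (700/4550)²·0.500·0.500/45 = 0.000131492
  stratum 5: (675/4550)²·0.879·0.121/57 = 4.10662e-05
V̂(p̂_st) = 0.000393107; SE = √V̂ = 0.0198269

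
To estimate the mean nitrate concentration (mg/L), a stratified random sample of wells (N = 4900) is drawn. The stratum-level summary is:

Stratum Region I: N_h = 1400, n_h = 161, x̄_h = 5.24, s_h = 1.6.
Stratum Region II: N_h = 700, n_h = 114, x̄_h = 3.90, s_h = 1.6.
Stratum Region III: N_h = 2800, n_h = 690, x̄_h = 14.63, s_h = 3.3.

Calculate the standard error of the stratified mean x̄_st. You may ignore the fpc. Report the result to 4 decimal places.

SE(x̄_st) ≈ 0.0831

V̂(x̄_st) = Σ W_h² s_h²/n_h, with W_h = N_h/N and N = 4900:
  stratum Region I: (1400/4900)²·1.6²/161 = 0.00129801
  stratum Region II: (700/4900)²·1.6²/114 = 0.000458289
  stratum Region III: (2800/4900)²·3.3²/690 = 0.0051535
V̂(x̄_st) = 0.0069098
SE(x̄_st) = √0.0069098 = 0.0831252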